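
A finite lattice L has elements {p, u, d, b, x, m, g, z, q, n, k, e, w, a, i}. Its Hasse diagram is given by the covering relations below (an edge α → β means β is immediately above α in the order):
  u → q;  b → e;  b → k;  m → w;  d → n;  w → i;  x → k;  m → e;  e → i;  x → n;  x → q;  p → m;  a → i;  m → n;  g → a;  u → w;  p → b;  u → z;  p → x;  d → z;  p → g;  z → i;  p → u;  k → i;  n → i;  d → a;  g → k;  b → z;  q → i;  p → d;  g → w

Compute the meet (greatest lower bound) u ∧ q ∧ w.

Common lower bounds of {u, q, w}: p, u.
The greatest among these is u.

u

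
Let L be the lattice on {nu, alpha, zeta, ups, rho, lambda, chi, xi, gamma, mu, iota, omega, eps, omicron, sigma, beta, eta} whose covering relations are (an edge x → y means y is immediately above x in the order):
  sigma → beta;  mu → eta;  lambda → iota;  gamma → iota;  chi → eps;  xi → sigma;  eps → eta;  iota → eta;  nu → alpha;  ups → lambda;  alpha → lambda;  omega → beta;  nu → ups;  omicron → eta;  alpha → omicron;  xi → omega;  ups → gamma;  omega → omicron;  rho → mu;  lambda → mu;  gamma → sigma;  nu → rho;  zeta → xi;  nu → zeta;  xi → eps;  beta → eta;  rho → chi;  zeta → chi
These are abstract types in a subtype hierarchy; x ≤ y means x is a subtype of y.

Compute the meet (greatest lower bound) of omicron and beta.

Common lower bounds of {omicron, beta}: nu, omega, xi, zeta.
The greatest among these is omega.

omega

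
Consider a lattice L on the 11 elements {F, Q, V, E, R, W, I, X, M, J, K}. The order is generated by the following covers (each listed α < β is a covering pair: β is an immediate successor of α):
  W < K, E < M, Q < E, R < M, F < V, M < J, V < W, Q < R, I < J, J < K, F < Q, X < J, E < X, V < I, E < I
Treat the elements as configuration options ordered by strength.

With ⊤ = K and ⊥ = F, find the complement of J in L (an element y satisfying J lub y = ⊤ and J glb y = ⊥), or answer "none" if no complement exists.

For every candidate y, either J ∨ y ≠ K or J ∧ y ≠ F; no complement exists.

none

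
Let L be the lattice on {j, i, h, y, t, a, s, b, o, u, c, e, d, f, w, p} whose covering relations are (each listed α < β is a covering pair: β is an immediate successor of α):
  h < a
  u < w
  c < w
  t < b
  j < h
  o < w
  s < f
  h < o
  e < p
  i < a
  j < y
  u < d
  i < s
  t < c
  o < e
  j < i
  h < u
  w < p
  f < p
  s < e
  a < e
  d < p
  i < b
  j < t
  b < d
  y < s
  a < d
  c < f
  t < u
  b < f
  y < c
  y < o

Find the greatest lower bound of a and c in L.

Common lower bounds of {a, c}: j.
The greatest among these is j.

j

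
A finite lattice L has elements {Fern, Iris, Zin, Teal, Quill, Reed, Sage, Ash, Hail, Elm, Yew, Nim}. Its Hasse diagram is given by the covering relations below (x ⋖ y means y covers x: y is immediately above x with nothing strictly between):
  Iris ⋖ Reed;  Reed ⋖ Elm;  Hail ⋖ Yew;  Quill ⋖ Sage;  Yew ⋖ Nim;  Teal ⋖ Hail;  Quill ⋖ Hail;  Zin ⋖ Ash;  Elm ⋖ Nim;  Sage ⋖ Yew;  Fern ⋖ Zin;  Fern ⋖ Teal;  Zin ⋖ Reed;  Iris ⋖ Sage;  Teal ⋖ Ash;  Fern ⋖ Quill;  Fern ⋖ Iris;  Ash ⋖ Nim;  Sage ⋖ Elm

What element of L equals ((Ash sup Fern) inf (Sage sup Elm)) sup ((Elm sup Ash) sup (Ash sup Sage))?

Nim

Ash ∨ Fern = Ash
Sage ∨ Elm = Elm
Ash ∧ Elm = Zin
Elm ∨ Ash = Nim
Ash ∨ Sage = Nim
Nim ∨ Nim = Nim
Zin ∨ Nim = Nim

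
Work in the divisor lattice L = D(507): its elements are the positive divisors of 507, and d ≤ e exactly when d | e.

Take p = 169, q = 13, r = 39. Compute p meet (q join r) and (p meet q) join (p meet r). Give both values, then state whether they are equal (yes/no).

13; 13; yes

q join r = 39, so p meet (q join r) = 169 meet 39 = 13.
p meet q = 13 and p meet r = 13, so (p meet q) join (p meet r) = 13 join 13 = 13.
Equal: yes.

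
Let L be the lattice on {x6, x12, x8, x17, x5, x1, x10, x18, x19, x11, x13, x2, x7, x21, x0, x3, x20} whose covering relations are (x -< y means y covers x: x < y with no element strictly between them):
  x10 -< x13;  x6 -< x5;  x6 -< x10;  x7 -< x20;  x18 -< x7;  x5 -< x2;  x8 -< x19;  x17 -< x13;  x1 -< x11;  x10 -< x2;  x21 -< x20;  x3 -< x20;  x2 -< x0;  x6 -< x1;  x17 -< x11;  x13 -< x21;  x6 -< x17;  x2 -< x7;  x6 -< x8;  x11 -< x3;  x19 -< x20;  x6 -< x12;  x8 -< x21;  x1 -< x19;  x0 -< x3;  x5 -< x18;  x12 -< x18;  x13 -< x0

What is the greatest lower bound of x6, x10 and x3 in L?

Common lower bounds of {x6, x10, x3}: x6.
The greatest among these is x6.

x6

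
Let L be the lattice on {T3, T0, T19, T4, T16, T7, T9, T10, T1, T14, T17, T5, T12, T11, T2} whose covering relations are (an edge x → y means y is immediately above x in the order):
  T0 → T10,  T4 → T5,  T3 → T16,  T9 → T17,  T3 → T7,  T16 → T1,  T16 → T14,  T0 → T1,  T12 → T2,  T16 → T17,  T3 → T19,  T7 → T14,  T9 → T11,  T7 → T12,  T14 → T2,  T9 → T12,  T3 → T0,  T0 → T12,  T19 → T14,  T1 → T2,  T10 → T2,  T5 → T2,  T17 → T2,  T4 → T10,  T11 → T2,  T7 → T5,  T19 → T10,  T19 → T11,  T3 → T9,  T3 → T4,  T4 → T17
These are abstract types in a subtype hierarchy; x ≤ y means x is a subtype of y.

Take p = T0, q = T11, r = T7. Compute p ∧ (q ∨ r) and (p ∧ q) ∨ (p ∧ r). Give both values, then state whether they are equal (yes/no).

T0; T3; no

q ∨ r = T2, so p ∧ (q ∨ r) = T0 ∧ T2 = T0.
p ∧ q = T3 and p ∧ r = T3, so (p ∧ q) ∨ (p ∧ r) = T3 ∨ T3 = T3.
Equal: no.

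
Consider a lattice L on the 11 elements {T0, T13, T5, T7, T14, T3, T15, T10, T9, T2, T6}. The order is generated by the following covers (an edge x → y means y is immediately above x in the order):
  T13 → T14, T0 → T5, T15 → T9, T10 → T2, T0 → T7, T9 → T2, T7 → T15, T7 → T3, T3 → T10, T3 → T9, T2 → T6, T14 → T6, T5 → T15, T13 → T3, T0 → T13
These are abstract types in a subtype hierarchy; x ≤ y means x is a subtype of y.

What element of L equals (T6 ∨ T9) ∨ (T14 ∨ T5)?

T6

T6 ∨ T9 = T6
T14 ∨ T5 = T6
T6 ∨ T6 = T6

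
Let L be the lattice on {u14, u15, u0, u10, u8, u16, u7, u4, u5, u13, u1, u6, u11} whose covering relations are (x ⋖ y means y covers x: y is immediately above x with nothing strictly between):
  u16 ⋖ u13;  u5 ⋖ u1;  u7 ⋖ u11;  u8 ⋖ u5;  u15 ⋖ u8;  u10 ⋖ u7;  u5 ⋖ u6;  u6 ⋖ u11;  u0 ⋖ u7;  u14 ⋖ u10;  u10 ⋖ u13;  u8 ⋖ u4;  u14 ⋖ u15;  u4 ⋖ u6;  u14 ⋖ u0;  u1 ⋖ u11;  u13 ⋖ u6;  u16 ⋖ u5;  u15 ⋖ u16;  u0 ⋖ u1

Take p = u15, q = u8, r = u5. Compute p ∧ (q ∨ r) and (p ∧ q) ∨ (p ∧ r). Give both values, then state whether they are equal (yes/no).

q ∨ r = u5, so p ∧ (q ∨ r) = u15 ∧ u5 = u15.
p ∧ q = u15 and p ∧ r = u15, so (p ∧ q) ∨ (p ∧ r) = u15 ∨ u15 = u15.
Equal: yes.

u15; u15; yes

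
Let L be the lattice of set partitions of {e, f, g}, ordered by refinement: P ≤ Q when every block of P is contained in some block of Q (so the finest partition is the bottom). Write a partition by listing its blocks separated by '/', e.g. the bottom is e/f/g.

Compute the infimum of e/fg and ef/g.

The meet (common refinement) of e/fg and ef/g intersects blocks pairwise, giving e/f/g.

e/f/g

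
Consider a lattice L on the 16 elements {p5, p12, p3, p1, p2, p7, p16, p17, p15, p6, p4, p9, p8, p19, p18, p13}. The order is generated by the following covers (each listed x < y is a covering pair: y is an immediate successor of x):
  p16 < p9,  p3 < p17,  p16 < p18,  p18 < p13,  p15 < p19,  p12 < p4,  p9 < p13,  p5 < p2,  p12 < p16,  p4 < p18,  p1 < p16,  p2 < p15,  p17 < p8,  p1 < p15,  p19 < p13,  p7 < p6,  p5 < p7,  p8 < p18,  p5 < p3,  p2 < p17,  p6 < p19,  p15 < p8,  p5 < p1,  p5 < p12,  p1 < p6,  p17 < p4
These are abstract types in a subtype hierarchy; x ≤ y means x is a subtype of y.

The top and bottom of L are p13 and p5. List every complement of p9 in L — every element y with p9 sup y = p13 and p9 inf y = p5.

Need y with p9 ∨ y = p13 and p9 ∧ y = p5.
Checking each element gives: p17, p2, p3, p7.

p17, p2, p3, p7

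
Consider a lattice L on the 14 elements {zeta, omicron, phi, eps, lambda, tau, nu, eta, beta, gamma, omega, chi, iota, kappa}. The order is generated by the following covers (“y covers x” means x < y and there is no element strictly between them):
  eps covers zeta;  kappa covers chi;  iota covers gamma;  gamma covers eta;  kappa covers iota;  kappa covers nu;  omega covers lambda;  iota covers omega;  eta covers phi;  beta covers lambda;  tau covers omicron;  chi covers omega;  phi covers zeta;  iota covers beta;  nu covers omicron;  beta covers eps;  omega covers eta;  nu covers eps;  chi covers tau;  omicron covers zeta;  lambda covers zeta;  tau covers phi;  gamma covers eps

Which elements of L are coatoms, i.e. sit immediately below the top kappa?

chi, iota, nu

The coatoms are exactly the elements covered by kappa: chi, iota, nu.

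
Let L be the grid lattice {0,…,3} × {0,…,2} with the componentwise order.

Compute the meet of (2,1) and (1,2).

(1,1)

Common lower bounds of {(2,1), (1,2)}: (0,0), (0,1), (1,0), (1,1).
The greatest among these is (1,1).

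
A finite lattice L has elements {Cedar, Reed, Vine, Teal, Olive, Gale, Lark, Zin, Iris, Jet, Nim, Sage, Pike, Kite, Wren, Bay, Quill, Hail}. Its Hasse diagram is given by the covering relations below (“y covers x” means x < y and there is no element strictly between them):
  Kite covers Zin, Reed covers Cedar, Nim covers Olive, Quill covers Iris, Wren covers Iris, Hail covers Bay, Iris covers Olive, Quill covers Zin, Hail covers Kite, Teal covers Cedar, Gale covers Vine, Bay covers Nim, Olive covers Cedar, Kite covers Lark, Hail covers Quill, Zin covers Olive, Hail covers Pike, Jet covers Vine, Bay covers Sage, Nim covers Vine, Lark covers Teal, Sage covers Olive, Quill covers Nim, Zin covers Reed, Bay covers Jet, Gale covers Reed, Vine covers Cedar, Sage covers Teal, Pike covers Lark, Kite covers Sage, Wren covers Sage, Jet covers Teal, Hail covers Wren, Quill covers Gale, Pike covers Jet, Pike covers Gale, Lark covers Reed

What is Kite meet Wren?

Sage

Common lower bounds of {Kite, Wren}: Cedar, Olive, Sage, Teal.
The greatest among these is Sage.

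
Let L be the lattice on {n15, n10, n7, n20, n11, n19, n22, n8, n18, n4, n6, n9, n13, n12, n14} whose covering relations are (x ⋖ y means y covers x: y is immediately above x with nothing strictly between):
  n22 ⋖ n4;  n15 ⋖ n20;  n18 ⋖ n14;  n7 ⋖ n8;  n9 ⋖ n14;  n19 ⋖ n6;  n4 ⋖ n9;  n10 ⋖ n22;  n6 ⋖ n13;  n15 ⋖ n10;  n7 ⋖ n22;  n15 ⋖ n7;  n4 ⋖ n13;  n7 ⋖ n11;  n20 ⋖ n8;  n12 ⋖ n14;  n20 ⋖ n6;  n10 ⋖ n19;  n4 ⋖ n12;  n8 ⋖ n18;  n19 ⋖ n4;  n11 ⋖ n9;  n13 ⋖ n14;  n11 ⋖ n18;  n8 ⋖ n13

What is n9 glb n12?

Common lower bounds of {n9, n12}: n10, n15, n19, n22, n4, n7.
The greatest among these is n4.

n4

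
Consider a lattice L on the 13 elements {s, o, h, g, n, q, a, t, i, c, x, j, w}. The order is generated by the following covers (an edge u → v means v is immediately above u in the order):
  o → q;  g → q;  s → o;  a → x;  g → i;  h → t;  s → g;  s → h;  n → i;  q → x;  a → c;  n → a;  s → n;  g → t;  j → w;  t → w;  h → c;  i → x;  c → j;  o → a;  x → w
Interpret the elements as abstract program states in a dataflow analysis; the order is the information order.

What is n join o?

Common upper bounds of {n, o}: a, c, j, w, x.
The least among these is a.

a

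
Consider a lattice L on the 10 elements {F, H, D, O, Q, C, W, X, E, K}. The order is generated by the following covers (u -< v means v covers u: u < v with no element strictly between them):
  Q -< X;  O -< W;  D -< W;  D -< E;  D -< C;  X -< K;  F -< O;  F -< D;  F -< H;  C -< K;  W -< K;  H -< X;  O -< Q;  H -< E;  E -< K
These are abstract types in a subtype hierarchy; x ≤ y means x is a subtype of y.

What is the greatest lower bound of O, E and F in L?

F

Common lower bounds of {O, E, F}: F.
The greatest among these is F.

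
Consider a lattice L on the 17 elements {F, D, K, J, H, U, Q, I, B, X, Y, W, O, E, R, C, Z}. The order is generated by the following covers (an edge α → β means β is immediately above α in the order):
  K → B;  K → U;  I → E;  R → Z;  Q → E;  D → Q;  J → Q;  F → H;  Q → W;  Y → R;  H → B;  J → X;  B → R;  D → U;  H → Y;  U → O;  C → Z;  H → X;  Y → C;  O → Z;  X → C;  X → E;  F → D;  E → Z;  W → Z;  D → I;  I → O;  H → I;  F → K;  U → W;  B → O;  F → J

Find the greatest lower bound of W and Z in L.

Common lower bounds of {W, Z}: D, F, J, K, Q, U, W.
The greatest among these is W.

W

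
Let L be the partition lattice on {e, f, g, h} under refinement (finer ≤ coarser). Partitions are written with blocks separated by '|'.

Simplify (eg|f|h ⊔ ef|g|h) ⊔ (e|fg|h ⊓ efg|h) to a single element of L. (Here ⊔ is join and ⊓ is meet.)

eg|f|h ∨ ef|g|h = efg|h
e|fg|h ∧ efg|h = e|fg|h
efg|h ∨ e|fg|h = efg|h

efg|h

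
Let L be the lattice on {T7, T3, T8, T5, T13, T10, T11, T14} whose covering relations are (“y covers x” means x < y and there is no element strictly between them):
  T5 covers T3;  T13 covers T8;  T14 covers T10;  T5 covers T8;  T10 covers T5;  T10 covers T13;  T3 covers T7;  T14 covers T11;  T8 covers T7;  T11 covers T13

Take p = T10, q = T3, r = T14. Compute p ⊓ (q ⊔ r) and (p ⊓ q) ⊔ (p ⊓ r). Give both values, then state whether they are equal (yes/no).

T10; T10; yes

q ⊔ r = T14, so p ⊓ (q ⊔ r) = T10 ⊓ T14 = T10.
p ⊓ q = T3 and p ⊓ r = T10, so (p ⊓ q) ⊔ (p ⊓ r) = T3 ⊔ T10 = T10.
Equal: yes.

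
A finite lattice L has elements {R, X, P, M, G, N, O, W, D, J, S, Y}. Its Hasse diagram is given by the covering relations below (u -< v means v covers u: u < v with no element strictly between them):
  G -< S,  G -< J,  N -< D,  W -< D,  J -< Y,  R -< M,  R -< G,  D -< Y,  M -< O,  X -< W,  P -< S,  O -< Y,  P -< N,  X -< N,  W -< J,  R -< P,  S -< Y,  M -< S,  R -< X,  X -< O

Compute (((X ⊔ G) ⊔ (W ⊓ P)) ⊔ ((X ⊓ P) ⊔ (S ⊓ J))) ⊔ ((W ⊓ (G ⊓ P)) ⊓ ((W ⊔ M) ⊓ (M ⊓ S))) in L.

J

X ∨ G = J
W ∧ P = R
J ∨ R = J
X ∧ P = R
S ∧ J = G
R ∨ G = G
J ∨ G = J
G ∧ P = R
W ∧ R = R
W ∨ M = Y
M ∧ S = M
Y ∧ M = M
R ∧ M = R
J ∨ R = J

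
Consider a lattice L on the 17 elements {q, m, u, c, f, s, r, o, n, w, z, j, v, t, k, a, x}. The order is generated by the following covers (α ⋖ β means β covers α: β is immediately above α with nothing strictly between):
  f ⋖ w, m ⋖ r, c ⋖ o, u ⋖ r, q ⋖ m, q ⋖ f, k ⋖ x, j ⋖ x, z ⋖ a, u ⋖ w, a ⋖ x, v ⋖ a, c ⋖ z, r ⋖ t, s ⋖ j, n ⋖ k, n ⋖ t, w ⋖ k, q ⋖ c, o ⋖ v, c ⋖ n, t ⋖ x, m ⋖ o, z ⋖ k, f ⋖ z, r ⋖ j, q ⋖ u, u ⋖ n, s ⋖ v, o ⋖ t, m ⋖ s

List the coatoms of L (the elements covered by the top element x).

a, j, k, t

The coatoms are exactly the elements covered by x: a, j, k, t.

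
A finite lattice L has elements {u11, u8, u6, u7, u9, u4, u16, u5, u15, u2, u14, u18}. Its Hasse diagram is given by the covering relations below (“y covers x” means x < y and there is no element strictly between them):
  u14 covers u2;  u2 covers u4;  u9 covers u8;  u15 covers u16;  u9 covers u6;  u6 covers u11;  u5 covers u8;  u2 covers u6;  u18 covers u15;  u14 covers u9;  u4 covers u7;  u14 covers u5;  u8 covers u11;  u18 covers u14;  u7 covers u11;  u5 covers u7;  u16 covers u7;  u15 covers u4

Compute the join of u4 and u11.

Common upper bounds of {u4, u11}: u14, u15, u18, u2, u4.
The least among these is u4.

u4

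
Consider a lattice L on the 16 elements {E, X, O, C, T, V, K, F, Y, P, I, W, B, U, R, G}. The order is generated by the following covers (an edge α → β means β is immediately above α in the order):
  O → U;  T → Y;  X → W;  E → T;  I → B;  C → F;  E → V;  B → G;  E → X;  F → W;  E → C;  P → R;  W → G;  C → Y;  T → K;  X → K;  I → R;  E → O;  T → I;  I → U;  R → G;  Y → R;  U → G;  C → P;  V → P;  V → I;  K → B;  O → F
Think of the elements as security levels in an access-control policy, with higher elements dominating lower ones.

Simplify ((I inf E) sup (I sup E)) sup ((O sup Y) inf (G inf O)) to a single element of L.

U

I ∧ E = E
I ∨ E = I
E ∨ I = I
O ∨ Y = G
G ∧ O = O
G ∧ O = O
I ∨ O = U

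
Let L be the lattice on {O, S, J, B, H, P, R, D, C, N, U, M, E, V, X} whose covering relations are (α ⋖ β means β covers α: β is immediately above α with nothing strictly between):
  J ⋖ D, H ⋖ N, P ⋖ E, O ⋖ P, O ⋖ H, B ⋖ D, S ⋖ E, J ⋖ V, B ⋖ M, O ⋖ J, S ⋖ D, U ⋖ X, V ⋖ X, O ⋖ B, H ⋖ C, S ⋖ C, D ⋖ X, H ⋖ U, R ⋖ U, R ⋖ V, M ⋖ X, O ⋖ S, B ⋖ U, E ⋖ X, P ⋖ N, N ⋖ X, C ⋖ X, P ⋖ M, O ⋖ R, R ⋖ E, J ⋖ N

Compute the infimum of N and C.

Common lower bounds of {N, C}: H, O.
The greatest among these is H.

H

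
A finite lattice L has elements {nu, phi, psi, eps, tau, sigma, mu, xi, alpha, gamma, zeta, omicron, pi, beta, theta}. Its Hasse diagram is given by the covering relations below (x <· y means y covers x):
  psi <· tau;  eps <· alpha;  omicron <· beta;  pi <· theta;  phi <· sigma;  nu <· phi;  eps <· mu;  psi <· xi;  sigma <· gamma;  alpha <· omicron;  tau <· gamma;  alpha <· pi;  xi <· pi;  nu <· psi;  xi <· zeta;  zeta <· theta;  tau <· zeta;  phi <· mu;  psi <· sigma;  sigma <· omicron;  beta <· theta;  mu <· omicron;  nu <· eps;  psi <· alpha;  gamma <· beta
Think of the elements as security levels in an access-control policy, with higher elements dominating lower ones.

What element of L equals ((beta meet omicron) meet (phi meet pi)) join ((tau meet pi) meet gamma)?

beta ∧ omicron = omicron
phi ∧ pi = nu
omicron ∧ nu = nu
tau ∧ pi = psi
psi ∧ gamma = psi
nu ∨ psi = psi

psi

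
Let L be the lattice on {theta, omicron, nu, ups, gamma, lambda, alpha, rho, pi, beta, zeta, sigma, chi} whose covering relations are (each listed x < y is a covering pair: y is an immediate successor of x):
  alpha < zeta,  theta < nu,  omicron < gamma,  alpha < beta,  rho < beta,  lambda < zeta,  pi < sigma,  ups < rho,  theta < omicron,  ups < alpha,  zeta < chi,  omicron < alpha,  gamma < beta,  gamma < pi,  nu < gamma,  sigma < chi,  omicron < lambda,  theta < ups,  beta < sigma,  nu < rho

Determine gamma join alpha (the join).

beta

Common upper bounds of {gamma, alpha}: beta, chi, sigma.
The least among these is beta.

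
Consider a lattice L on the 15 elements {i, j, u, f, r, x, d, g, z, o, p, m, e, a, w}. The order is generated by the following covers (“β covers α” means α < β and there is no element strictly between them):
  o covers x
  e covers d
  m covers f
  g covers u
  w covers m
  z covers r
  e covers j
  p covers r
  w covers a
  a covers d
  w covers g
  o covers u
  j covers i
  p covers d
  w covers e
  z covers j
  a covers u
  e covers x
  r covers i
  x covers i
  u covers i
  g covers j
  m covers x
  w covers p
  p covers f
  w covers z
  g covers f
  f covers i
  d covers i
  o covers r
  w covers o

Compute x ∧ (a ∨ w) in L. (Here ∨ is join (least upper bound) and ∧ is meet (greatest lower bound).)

x

a ∨ w = w
x ∧ w = x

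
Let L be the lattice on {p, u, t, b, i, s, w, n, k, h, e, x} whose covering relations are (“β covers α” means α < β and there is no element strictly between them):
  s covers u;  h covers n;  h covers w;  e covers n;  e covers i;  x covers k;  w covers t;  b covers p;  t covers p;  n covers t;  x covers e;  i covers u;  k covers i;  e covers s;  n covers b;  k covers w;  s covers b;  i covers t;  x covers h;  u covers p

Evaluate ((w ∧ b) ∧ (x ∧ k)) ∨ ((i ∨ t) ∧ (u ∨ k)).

w ∧ b = p
x ∧ k = k
p ∧ k = p
i ∨ t = i
u ∨ k = k
i ∧ k = i
p ∨ i = i

i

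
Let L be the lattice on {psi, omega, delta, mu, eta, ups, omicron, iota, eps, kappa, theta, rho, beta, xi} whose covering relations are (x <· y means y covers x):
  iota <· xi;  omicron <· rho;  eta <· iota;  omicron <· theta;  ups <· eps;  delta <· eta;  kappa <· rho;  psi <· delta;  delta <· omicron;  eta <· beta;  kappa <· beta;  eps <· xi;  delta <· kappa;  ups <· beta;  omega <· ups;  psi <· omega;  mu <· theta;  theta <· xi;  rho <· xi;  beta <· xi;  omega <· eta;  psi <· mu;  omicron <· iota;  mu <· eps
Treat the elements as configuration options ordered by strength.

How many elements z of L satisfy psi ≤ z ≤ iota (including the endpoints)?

6

The interval [psi, iota] = {delta, eta, iota, omega, omicron, psi}, which has 6 elements.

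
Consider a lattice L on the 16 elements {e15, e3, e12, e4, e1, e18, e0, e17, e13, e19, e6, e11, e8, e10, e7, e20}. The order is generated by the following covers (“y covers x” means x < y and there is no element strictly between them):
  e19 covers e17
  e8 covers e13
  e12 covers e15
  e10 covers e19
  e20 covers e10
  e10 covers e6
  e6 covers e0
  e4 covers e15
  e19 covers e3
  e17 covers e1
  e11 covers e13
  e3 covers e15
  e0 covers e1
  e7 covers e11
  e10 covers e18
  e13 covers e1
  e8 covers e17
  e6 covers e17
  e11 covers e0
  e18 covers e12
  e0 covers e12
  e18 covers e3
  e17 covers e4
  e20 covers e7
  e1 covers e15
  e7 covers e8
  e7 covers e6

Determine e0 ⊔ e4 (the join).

Common upper bounds of {e0, e4}: e10, e20, e6, e7.
The least among these is e6.

e6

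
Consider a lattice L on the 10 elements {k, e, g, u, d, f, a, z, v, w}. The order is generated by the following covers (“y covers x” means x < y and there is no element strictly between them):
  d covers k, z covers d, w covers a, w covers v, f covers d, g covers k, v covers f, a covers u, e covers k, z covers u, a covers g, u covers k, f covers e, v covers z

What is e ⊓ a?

Common lower bounds of {e, a}: k.
The greatest among these is k.

k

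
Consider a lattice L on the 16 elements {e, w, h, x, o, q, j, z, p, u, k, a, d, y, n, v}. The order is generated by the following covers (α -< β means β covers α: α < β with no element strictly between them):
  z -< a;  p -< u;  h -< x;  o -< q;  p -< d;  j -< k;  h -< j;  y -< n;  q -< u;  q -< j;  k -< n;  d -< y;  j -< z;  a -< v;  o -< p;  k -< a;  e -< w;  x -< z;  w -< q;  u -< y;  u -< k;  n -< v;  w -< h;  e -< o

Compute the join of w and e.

w

Common upper bounds of {w, e}: a, h, j, k, n, q, u, v, w, x, y, z.
The least among these is w.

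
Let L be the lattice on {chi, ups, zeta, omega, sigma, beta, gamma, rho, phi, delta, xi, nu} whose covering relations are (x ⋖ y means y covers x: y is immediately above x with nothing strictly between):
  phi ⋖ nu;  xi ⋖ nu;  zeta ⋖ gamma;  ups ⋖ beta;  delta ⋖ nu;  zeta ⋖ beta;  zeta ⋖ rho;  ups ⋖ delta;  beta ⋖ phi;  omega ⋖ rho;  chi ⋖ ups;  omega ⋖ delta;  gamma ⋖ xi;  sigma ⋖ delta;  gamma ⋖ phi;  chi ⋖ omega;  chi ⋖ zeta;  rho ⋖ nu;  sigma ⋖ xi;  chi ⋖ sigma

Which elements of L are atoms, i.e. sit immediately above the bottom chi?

The atoms are exactly the elements that cover chi: omega, sigma, ups, zeta.

omega, sigma, ups, zeta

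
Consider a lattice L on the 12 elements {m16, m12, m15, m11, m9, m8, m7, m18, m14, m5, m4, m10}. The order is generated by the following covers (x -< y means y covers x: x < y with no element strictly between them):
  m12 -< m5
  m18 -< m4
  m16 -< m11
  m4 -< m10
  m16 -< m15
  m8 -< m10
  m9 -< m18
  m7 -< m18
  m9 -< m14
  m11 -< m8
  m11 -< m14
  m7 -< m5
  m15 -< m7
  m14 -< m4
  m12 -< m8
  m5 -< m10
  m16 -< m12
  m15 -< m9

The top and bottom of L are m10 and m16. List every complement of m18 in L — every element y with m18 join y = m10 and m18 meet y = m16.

Need y with m18 ∨ y = m10 and m18 ∧ y = m16.
Checking each element gives: m12, m8.

m12, m8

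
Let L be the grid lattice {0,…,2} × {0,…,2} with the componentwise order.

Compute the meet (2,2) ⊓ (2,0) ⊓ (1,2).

(1,0)

In a product of chains, the meet is componentwise min, giving (1,0).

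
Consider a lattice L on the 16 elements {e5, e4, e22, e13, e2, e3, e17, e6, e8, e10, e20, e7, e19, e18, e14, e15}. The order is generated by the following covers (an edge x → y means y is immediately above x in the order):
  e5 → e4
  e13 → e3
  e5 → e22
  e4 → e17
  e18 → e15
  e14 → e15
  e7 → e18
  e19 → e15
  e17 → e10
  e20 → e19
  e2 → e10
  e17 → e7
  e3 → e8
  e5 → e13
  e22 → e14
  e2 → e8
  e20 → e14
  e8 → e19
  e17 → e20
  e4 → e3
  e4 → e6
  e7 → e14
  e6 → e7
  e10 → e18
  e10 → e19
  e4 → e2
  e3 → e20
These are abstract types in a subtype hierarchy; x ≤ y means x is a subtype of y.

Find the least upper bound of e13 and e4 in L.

e3

Common upper bounds of {e13, e4}: e14, e15, e19, e20, e3, e8.
The least among these is e3.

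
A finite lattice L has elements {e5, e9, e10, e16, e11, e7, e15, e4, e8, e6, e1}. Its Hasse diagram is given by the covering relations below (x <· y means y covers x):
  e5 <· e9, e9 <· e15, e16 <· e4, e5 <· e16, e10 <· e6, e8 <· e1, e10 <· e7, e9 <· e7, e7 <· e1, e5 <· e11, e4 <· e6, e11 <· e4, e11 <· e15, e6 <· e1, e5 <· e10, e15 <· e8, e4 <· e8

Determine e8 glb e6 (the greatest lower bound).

Common lower bounds of {e8, e6}: e11, e16, e4, e5.
The greatest among these is e4.

e4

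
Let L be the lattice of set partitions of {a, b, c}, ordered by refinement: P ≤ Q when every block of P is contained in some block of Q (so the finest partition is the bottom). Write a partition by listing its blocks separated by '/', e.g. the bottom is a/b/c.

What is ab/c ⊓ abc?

Common lower bounds of {ab/c, abc}: a/b/c, ab/c.
The greatest among these is ab/c.

ab/c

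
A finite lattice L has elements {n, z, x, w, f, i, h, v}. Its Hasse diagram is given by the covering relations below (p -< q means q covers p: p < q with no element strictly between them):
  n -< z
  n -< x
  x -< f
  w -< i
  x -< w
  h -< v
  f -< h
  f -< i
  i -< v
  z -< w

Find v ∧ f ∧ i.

f

Common lower bounds of {v, f, i}: f, n, x.
The greatest among these is f.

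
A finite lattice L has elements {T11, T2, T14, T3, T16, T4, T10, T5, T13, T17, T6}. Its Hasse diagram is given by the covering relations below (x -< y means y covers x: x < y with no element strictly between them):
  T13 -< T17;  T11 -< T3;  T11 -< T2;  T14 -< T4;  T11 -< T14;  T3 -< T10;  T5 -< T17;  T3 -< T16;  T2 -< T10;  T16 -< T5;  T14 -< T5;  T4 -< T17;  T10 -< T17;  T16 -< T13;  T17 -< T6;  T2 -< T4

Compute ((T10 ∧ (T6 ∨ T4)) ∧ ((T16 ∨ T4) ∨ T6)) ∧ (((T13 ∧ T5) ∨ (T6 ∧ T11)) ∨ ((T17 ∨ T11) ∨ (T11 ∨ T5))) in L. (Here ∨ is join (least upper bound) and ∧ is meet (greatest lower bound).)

T10

T6 ∨ T4 = T6
T10 ∧ T6 = T10
T16 ∨ T4 = T17
T17 ∨ T6 = T6
T10 ∧ T6 = T10
T13 ∧ T5 = T16
T6 ∧ T11 = T11
T16 ∨ T11 = T16
T17 ∨ T11 = T17
T11 ∨ T5 = T5
T17 ∨ T5 = T17
T16 ∨ T17 = T17
T10 ∧ T17 = T10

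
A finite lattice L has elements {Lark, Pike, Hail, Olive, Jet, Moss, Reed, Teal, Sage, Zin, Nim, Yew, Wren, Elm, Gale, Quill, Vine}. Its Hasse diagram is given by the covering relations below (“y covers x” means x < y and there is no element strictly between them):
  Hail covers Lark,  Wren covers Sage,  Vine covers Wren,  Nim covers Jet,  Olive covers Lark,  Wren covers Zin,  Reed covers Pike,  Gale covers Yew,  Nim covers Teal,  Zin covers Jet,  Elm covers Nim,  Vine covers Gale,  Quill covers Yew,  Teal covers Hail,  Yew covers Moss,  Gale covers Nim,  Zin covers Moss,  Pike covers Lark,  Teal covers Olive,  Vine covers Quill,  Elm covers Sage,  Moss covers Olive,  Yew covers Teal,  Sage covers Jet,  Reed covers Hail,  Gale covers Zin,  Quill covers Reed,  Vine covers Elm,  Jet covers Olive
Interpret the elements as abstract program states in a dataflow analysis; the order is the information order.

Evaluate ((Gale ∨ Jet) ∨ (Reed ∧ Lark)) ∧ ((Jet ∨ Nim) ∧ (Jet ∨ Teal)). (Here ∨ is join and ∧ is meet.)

Nim

Gale ∨ Jet = Gale
Reed ∧ Lark = Lark
Gale ∨ Lark = Gale
Jet ∨ Nim = Nim
Jet ∨ Teal = Nim
Nim ∧ Nim = Nim
Gale ∧ Nim = Nim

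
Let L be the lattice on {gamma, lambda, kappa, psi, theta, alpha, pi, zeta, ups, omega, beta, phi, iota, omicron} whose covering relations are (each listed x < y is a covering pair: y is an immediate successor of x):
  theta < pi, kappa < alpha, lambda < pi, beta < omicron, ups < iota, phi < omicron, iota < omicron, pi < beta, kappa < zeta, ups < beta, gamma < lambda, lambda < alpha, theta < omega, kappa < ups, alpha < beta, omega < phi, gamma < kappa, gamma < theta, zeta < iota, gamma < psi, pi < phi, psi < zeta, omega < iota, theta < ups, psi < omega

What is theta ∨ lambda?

Common upper bounds of {theta, lambda}: beta, omicron, phi, pi.
The least among these is pi.

pi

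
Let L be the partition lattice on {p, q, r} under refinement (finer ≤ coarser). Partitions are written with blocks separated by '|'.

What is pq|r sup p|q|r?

The join of pq|r and p|q|r merges any blocks that overlap across the partitions, giving pq|r.

pq|r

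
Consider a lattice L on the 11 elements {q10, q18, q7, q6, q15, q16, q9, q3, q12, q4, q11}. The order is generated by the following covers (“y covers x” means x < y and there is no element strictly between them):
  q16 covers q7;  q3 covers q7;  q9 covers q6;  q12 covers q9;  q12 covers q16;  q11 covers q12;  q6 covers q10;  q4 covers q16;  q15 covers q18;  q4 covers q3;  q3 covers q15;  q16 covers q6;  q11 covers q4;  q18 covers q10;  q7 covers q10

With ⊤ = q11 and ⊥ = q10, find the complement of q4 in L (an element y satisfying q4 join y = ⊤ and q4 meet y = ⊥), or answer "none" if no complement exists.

none

For every candidate y, either q4 ∨ y ≠ q11 or q4 ∧ y ≠ q10; no complement exists.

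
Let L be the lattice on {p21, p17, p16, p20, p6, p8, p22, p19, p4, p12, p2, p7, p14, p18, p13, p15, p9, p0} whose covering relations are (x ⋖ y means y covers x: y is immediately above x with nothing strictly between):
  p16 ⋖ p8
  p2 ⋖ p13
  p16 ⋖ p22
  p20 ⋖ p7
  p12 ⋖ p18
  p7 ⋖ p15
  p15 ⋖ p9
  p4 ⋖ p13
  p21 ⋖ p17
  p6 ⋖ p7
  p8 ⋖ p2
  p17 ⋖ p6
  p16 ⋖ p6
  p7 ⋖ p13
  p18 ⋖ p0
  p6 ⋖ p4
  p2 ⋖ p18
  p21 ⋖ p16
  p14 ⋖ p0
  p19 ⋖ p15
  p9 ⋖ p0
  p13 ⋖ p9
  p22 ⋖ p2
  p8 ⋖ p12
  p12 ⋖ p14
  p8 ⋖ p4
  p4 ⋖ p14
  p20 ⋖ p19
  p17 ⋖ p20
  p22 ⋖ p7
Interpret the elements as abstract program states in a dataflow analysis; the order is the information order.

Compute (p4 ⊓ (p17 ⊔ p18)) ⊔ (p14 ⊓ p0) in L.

p14

p17 ∨ p18 = p0
p4 ∧ p0 = p4
p14 ∧ p0 = p14
p4 ∨ p14 = p14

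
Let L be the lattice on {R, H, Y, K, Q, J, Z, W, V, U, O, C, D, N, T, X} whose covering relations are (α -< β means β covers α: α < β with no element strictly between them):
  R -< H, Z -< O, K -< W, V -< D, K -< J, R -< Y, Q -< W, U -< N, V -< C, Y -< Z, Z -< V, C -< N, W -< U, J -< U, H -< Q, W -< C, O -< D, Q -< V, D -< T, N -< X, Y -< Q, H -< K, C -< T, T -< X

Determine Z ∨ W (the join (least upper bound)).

Common upper bounds of {Z, W}: C, N, T, X.
The least among these is C.

C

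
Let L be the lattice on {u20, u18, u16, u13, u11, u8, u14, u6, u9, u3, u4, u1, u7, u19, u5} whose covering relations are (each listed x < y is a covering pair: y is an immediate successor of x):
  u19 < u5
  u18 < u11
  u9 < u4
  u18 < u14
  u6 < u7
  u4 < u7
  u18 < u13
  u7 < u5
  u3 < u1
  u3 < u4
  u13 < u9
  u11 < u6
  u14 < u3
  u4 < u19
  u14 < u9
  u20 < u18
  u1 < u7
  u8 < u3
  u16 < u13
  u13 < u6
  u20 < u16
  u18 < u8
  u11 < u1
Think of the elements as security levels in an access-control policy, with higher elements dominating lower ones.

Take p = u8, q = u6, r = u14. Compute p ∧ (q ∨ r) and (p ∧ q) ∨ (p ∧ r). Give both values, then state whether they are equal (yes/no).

u8; u18; no

q ∨ r = u7, so p ∧ (q ∨ r) = u8 ∧ u7 = u8.
p ∧ q = u18 and p ∧ r = u18, so (p ∧ q) ∨ (p ∧ r) = u18 ∨ u18 = u18.
Equal: no.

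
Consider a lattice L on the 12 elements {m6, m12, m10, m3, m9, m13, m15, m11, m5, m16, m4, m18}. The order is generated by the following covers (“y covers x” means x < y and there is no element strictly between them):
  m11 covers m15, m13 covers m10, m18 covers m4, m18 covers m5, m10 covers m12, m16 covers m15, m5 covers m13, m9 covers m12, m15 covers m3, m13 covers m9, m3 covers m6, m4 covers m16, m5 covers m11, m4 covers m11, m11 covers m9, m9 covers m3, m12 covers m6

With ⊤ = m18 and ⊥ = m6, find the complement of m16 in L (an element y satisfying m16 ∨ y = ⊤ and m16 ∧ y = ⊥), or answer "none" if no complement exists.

Need y with m16 ∨ y = m18 and m16 ∧ y = m6.
Checking each element gives: m10.

m10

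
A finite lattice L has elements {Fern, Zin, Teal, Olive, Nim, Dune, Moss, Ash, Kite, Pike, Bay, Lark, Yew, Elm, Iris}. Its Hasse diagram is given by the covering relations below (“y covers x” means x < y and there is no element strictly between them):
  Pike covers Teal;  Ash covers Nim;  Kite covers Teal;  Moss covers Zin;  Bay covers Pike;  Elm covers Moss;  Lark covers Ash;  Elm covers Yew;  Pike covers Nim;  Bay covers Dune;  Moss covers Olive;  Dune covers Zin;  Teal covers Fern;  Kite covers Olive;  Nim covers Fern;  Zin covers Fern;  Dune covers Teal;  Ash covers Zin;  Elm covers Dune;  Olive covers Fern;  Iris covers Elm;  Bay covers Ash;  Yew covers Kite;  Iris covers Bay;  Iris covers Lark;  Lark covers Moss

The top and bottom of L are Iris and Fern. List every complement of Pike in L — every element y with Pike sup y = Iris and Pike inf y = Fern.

Moss, Olive

Need y with Pike ∨ y = Iris and Pike ∧ y = Fern.
Checking each element gives: Moss, Olive.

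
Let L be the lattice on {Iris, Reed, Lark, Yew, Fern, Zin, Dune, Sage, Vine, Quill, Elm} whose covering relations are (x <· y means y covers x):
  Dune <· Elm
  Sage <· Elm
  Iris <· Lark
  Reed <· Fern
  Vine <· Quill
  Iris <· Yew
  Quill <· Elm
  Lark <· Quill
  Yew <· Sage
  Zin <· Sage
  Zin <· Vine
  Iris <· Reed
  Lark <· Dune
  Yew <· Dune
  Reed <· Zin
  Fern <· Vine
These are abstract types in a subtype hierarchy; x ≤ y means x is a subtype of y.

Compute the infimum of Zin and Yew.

Iris

Common lower bounds of {Zin, Yew}: Iris.
The greatest among these is Iris.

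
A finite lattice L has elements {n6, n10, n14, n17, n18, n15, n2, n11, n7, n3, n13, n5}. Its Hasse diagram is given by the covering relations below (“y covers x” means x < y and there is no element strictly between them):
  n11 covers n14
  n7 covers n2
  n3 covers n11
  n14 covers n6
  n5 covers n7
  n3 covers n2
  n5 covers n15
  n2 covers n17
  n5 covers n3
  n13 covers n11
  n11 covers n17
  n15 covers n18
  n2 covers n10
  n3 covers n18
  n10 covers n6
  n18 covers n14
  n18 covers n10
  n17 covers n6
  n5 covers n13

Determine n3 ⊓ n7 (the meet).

n2

Common lower bounds of {n3, n7}: n10, n17, n2, n6.
The greatest among these is n2.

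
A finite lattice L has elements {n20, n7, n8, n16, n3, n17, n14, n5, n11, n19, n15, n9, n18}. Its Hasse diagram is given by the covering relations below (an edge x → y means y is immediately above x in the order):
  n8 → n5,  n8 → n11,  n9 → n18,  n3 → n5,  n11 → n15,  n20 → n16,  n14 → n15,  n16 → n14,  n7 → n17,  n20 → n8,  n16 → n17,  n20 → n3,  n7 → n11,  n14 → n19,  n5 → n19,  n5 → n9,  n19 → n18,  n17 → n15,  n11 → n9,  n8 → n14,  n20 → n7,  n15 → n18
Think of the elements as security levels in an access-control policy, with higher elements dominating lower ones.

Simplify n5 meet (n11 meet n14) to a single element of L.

n8

n11 ∧ n14 = n8
n5 ∧ n8 = n8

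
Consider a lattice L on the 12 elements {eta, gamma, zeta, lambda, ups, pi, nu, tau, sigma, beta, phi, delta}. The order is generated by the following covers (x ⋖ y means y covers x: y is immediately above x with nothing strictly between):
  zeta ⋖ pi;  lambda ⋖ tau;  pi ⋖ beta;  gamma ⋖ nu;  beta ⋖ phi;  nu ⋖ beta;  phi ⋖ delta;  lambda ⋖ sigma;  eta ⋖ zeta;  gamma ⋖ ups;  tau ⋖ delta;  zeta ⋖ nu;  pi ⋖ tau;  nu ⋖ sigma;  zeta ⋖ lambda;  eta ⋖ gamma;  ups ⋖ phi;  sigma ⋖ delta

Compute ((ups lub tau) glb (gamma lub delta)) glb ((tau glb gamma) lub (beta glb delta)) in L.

beta

ups ∨ tau = delta
gamma ∨ delta = delta
delta ∧ delta = delta
tau ∧ gamma = eta
beta ∧ delta = beta
eta ∨ beta = beta
delta ∧ beta = beta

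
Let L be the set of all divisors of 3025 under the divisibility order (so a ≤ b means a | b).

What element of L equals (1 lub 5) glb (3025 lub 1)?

5

1 ∨ 5 = 5
3025 ∨ 1 = 3025
5 ∧ 3025 = 5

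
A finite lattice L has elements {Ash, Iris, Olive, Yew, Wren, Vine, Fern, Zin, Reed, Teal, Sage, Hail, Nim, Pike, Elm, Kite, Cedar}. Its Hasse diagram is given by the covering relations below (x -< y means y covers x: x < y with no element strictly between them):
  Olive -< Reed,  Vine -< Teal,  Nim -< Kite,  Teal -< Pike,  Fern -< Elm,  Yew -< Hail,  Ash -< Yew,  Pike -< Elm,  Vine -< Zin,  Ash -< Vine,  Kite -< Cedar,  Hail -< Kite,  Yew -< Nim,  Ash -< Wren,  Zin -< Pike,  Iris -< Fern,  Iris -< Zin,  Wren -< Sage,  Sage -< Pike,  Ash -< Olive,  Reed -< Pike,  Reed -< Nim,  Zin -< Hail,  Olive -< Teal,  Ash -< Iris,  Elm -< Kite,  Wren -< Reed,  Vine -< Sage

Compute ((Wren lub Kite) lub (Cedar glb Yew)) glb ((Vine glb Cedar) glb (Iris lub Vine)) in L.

Wren ∨ Kite = Kite
Cedar ∧ Yew = Yew
Kite ∨ Yew = Kite
Vine ∧ Cedar = Vine
Iris ∨ Vine = Zin
Vine ∧ Zin = Vine
Kite ∧ Vine = Vine

Vine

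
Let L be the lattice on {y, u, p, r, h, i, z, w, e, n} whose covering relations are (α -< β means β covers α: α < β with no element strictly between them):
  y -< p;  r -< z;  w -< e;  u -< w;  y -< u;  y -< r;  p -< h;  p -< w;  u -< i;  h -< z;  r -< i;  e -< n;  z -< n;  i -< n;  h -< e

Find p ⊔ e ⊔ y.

e

Common upper bounds of {p, e, y}: e, n.
The least among these is e.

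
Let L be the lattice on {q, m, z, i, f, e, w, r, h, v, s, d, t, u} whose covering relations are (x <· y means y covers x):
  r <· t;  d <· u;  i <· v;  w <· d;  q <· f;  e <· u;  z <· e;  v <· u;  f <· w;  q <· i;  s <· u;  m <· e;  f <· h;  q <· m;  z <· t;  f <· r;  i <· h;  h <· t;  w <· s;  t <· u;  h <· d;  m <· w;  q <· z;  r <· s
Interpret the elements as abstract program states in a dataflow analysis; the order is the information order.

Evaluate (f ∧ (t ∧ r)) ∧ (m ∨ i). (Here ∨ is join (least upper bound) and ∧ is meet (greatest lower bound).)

t ∧ r = r
f ∧ r = f
m ∨ i = d
f ∧ d = f

f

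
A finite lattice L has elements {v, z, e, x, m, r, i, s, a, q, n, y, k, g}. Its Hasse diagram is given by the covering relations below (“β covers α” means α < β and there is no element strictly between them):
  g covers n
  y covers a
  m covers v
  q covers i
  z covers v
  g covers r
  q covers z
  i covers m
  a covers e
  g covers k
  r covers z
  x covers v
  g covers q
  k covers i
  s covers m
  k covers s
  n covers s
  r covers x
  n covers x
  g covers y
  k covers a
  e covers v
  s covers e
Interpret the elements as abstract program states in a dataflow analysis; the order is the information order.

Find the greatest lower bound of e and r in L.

Common lower bounds of {e, r}: v.
The greatest among these is v.

v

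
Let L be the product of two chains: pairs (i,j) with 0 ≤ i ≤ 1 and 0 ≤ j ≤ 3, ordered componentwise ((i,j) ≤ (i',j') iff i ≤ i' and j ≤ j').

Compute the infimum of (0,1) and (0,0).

(0,0)

In a product of chains, the meet is componentwise min, giving (0,0).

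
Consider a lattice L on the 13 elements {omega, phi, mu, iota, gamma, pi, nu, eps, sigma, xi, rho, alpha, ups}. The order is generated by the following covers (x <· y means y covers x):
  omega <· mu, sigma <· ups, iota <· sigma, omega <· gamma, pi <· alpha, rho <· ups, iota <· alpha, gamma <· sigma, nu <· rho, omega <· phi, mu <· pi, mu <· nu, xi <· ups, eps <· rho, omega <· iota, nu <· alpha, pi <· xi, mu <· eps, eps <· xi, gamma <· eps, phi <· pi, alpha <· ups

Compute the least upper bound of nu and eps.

rho

Common upper bounds of {nu, eps}: rho, ups.
The least among these is rho.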